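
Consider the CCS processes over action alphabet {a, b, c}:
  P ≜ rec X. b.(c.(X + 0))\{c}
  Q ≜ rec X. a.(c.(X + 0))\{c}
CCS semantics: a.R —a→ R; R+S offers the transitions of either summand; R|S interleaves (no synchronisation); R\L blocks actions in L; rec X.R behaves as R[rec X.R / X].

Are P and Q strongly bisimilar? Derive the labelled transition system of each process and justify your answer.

Reachable graph of P (2 states):
  m0 = rec X. b.(c.(X + 0))\{c} has moves --b--▸ m1
  m1 = (c.((rec X. b.(c.(X + 0))\{c}) + 0))\{c} has moves ∅
Reachable graph of Q (2 states):
  n0 = rec X. a.(c.(X + 0))\{c} has moves --a--▸ n1
  n1 = (c.((rec X. a.(c.(X + 0))\{c}) + 0))\{c} has moves ∅
Partition-refinement fixed point:
  B0 = {m0}
  B1 = {m1, n1}
  B2 = {n0}
m0 ∈ B0, n0 ∈ B2 → different blocks

NO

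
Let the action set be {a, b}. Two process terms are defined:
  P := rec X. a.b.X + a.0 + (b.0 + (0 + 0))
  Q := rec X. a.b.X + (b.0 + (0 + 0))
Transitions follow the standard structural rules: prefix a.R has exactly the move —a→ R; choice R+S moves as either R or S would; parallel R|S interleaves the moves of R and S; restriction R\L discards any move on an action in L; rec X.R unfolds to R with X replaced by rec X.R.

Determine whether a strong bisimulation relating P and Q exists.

LTS(P): 3 reachable states
  s0 = rec X. a.b.X + a.0 + (b.0 + (0 + 0)) | --a--▸ s1, --a--▸ s2, --b--▸ s1
  s1 = 0 | (no moves)
  s2 = b.(rec X. a.b.X + a.0 + (b.0 + (0 + 0))) | --b--▸ s0
LTS(Q): 3 reachable states
  t0 = rec X. a.b.X + (b.0 + (0 + 0)) | --a--▸ t1, --b--▸ t2
  t1 = b.(rec X. a.b.X + (b.0 + (0 + 0))) | --b--▸ t0
  t2 = 0 | (no moves)
Partition-refinement fixed point:
  B0 = {s0}
  B1 = {s2}
  B2 = {s1, t2}
  B3 = {t0}
  B4 = {t1}
s0 ∈ B0, t0 ∈ B3 → different blocks

NO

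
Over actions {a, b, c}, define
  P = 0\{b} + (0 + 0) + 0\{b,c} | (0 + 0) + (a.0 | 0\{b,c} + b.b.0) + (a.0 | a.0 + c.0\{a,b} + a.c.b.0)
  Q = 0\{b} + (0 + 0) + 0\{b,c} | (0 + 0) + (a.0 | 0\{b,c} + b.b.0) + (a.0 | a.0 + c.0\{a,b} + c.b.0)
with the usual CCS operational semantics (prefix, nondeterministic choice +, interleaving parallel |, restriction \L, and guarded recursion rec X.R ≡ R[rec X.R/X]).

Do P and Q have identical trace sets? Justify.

LTS(P): 9 reachable states
  u0 = 0\{b} + (0 + 0) + 0\{b,c} | (0 + 0) + (a.0 | 0\{b,c} + b.b.0) + (a.0 | a.0 + c.0\{a,b} + a.c.b.0) ⊢ —a→ u1, —a→ u2, —a→ u3, —a→ u4, —b→ u5, —c→ u6
  u1 = 0 | 0\{b,c} ⊢ deadlocked
  u2 = 0 | a.0 ⊢ —a→ u7
  u3 = a.0 | 0 ⊢ —a→ u7
  u4 = c.b.0 ⊢ —c→ u5
  u5 = b.0 ⊢ —b→ u8
  u6 = 0\{a,b} ⊢ deadlocked
  u7 = 0 | 0 ⊢ deadlocked
  u8 = 0 ⊢ deadlocked
LTS(Q): 8 reachable states
  v0 = 0\{b} + (0 + 0) + 0\{b,c} | (0 + 0) + (a.0 | 0\{b,c} + b.b.0) + (a.0 | a.0 + c.0\{a,b} + c.b.0) ⊢ —a→ v1, —a→ v2, —a→ v3, —b→ v4, —c→ v4, —c→ v5
  v1 = 0 | 0\{b,c} ⊢ deadlocked
  v2 = 0 | a.0 ⊢ —a→ v6
  v3 = a.0 | 0 ⊢ —a→ v6
  v4 = b.0 ⊢ —b→ v7
  v5 = 0\{a,b} ⊢ deadlocked
  v6 = 0 | 0 ⊢ deadlocked
  v7 = 0 ⊢ deadlocked
Executing ac from P (initial set {u0}):
  after a @ step 1: {u1, u2, u3, u4}
  after c @ step 2: {u5}
  ✓ P
Executing ac from Q (initial set {v0}):
  after a @ step 1: {v1, v2, v3}
  after c @ step 2: ∅ (Q stuck)

trace-distinct — witness ⟨ac⟩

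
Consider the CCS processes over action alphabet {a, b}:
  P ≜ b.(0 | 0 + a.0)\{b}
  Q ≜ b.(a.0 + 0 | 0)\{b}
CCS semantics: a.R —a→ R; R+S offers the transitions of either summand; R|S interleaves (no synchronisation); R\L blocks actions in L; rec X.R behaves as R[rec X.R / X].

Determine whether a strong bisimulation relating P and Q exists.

P ~ Q

Reachable graph of P (3 states):
  m0 = b.(0 | 0 + a.0)\{b} ⊢ ··b··> m1
  m1 = (0 | 0 + a.0)\{b} ⊢ ··a··> m2
  m2 = 0\{b} ⊢ ·
Reachable graph of Q (3 states):
  n0 = b.(a.0 + 0 | 0)\{b} ⊢ ··b··> n1
  n1 = (a.0 + 0 | 0)\{b} ⊢ ··a··> n2
  n2 = 0\{b} ⊢ ·
Coarsest stable partition (strong bisimilarity classes):
  B0 = {m0, n0}
  B1 = {m1, n1}
  B2 = {m2, n2}
m0 ∈ B0, n0 ∈ B0 → same block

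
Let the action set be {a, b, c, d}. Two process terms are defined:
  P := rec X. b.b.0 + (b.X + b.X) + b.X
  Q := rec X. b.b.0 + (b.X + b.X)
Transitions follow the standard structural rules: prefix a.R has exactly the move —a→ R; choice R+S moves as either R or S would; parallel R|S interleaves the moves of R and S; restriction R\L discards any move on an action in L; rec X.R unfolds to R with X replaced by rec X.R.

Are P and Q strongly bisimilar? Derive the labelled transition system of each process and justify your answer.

P ~ Q

Reachable graph of P (3 states):
  p0 = rec X. b.b.0 + (b.X + b.X) + b.X :: =b=> p0, =b=> p1
  p1 = b.0 :: =b=> p2
  p2 = 0 :: (no moves)
Reachable graph of Q (3 states):
  q0 = rec X. b.b.0 + (b.X + b.X) :: =b=> q0, =b=> q1
  q1 = b.0 :: =b=> q2
  q2 = 0 :: (no moves)
Partition-refinement fixed point:
  B0 = {p0, q0}
  B1 = {p1, q1}
  B2 = {p2, q2}
p0 ∈ B0, q0 ∈ B0 → same block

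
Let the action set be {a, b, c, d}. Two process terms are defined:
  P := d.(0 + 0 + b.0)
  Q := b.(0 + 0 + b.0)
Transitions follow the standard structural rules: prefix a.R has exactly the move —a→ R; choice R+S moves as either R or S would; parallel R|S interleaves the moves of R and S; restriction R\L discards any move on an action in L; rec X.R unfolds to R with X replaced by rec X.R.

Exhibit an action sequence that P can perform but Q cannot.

d

Reachable graph of P (3 states):
  m0 = d.(0 + 0 + b.0) ⊢ —d→ m1
  m1 = 0 + 0 + b.0 ⊢ —b→ m2
  m2 = 0 ⊢ deadlocked
Reachable graph of Q (3 states):
  n0 = b.(0 + 0 + b.0) ⊢ —b→ n1
  n1 = 0 + 0 + b.0 ⊢ —b→ n2
  n2 = 0 ⊢ deadlocked
Run σ = ⟨d⟩ on P: start {m0}
  after d @ step 1: {m1}
  — P admits the full trace.
Run σ = ⟨d⟩ on Q: start {n0}
  after d @ step 1: ∅  — Q cannot continue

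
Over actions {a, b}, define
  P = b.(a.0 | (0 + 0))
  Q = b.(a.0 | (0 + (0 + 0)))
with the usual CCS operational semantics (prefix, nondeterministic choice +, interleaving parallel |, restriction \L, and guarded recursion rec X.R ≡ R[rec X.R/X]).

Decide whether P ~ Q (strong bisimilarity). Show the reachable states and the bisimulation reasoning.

P ~ Q

Reachable graph of P (3 states):
  u0 = b.(a.0 | (0 + 0)) :: —b→ u1
  u1 = a.0 | (0 + 0) :: —a→ u2
  u2 = 0 | (0 + 0) :: ·
Reachable graph of Q (3 states):
  v0 = b.(a.0 | (0 + (0 + 0))) :: —b→ v1
  v1 = a.0 | (0 + (0 + 0)) :: —a→ v2
  v2 = 0 | (0 + (0 + 0)) :: ·
Bisimilarity quotient blocks:
  B0 = {u0, v0}
  B1 = {u1, v1}
  B2 = {u2, v2}
u0 ∈ B0, v0 ∈ B0 → same block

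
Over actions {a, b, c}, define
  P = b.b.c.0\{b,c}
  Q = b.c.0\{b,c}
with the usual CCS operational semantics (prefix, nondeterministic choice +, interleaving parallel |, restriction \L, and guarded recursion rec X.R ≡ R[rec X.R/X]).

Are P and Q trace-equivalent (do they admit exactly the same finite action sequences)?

NO — witness ⟨bb⟩

Reachable graph of P (4 states):
  s0 = b.b.c.0\{b,c} ⊢ —b→ s1
  s1 = b.c.0\{b,c} ⊢ —b→ s2
  s2 = c.0\{b,c} ⊢ —c→ s3
  s3 = 0\{b,c} ⊢ (no moves)
Reachable graph of Q (3 states):
  t0 = b.c.0\{b,c} ⊢ —b→ t1
  t1 = c.0\{b,c} ⊢ —c→ t2
  t2 = 0\{b,c} ⊢ (no moves)
Run σ = ⟨bb⟩ on P: start {s0}
  step 1 (b): {s1}
  step 2 (b): {s2}
  — P admits the full trace.
Run σ = ⟨bb⟩ on Q: start {t0}
  step 1 (b): {t1}
  step 2 (b): ∅ (Q stuck)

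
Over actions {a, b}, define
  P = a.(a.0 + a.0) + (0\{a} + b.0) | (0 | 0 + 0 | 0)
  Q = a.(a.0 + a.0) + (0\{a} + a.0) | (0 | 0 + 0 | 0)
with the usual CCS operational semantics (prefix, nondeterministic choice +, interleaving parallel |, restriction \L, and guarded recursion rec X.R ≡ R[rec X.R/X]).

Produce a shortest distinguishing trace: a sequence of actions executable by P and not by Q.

b

Reachable graph of P (4 states):
  m0 = a.(a.0 + a.0) + (0\{a} + b.0) | (0 | 0 + 0 | 0) has moves ··a··> m1, ··b··> m2
  m1 = a.0 + a.0 has moves ··a··> m3
  m2 = 0 | (0 | 0 + 0 | 0) has moves (no moves)
  m3 = 0 has moves (no moves)
Reachable graph of Q (4 states):
  n0 = a.(a.0 + a.0) + (0\{a} + a.0) | (0 | 0 + 0 | 0) has moves ··a··> n1, ··a··> n2
  n1 = 0 | (0 | 0 + 0 | 0) has moves (no moves)
  n2 = a.0 + a.0 has moves ··a··> n3
  n3 = 0 has moves (no moves)
Trace ⟨b⟩ through P, begin at {m0}:
  after b @ step 1: {m2}
  — P admits the full trace.
Trace ⟨b⟩ through Q, begin at {n0}:
  after b @ step 1: ∅  — Q cannot continue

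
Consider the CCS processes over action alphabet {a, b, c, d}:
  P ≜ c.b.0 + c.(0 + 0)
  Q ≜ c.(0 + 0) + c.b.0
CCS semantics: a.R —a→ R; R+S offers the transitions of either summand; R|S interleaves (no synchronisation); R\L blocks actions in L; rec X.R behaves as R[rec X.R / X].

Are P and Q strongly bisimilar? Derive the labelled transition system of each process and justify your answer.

Reachable graph of P (4 states):
  m0 = c.b.0 + c.(0 + 0) | =c=> m1, =c=> m2
  m1 = 0 + 0 | ·
  m2 = b.0 | =b=> m3
  m3 = 0 | ·
Reachable graph of Q (4 states):
  n0 = c.(0 + 0) + c.b.0 | =c=> n1, =c=> n2
  n1 = 0 + 0 | ·
  n2 = b.0 | =b=> n3
  n3 = 0 | ·
Coarsest stable partition (strong bisimilarity classes):
  B0 = {m0, n0}
  B1 = {m1, m3, n1, n3}
  B2 = {m2, n2}
m0 ∈ B0, n0 ∈ B0 → same block

bisimilar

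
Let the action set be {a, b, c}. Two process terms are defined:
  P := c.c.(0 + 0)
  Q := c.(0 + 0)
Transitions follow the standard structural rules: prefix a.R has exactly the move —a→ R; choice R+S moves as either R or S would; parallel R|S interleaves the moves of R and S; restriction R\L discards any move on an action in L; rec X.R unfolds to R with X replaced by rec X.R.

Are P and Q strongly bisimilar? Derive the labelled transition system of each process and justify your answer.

not bisimilar

Reachable graph of P (3 states):
  s0 = c.c.(0 + 0) has moves =c=> s1
  s1 = c.(0 + 0) has moves =c=> s2
  s2 = 0 + 0 has moves stopped
Reachable graph of Q (2 states):
  t0 = c.(0 + 0) has moves =c=> t1
  t1 = 0 + 0 has moves stopped
Bisimilarity quotient blocks:
  B0 = {s0}
  B1 = {s1, t0}
  B2 = {s2, t1}
s0 ∈ B0, t0 ∈ B1 → different blocks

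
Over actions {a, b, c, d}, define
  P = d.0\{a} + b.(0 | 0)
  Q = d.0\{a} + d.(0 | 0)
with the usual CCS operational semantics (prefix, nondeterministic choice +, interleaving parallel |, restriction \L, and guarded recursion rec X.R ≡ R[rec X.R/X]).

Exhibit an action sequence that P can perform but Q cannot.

LTS(P): 3 reachable states
  u0 = d.0\{a} + b.(0 | 0) has moves =b=> u1, =d=> u2
  u1 = 0 | 0 has moves (no moves)
  u2 = 0\{a} has moves (no moves)
LTS(Q): 3 reachable states
  v0 = d.0\{a} + d.(0 | 0) has moves =d=> v1, =d=> v2
  v1 = 0 | 0 has moves (no moves)
  v2 = 0\{a} has moves (no moves)
Executing b from P (initial set {u0}):
  [1] b ⇒ {u1}
  P completes σ.
Executing b from Q (initial set {v0}):
  [1] b ⇒ no successor for Q

b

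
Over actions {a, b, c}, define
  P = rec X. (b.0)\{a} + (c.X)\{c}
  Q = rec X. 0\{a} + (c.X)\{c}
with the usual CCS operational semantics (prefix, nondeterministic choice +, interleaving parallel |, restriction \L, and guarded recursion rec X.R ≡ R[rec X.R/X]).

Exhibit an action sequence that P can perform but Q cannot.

b

Reachable graph of P (2 states):
  p0 = rec X. (b.0)\{a} + (c.X)\{c} ⊢ ··b··> p1
  p1 = 0\{a} ⊢ (no moves)
Reachable graph of Q (1 states):
  q0 = rec X. 0\{a} + (c.X)\{c} ⊢ (no moves)
Executing b from P (initial set {p0}):
  step 1 (b): {p1}
  P completes σ.
Executing b from Q (initial set {q0}):
  step 1 (b): ∅ (Q stuck)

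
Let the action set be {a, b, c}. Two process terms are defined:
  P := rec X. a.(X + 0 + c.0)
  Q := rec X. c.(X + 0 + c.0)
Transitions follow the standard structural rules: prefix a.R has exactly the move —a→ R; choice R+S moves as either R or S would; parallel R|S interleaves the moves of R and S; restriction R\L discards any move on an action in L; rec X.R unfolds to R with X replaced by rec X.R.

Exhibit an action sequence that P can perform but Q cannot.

Reachable graph of P (3 states):
  m0 = rec X. a.(X + 0 + c.0) has moves =a=> m1
  m1 = (rec X. a.(X + 0 + c.0)) + 0 + c.0 has moves =a=> m1, =c=> m2
  m2 = 0 has moves deadlocked
Reachable graph of Q (3 states):
  n0 = rec X. c.(X + 0 + c.0) has moves =c=> n1
  n1 = (rec X. c.(X + 0 + c.0)) + 0 + c.0 has moves =c=> n1, =c=> n2
  n2 = 0 has moves deadlocked
Executing a from P (initial set {m0}):
  [1] a ⇒ {m1}
  — P admits the full trace.
Executing a from Q (initial set {n0}):
  [1] a ⇒ ∅  — Q cannot continue

a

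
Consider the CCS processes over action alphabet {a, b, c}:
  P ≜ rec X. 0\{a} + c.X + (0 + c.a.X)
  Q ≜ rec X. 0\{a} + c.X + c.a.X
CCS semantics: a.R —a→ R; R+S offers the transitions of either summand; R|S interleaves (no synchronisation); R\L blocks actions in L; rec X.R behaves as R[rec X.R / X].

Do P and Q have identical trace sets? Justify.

traces(P) = traces(Q)

LTS(P): 2 reachable states
  p0 = rec X. 0\{a} + c.X + (0 + c.a.X) has moves --c--▸ p0, --c--▸ p1
  p1 = a.(rec X. 0\{a} + c.X + (0 + c.a.X)) has moves --a--▸ p0
LTS(Q): 2 reachable states
  q0 = rec X. 0\{a} + c.X + c.a.X has moves --c--▸ q0, --c--▸ q1
  q1 = a.(rec X. 0\{a} + c.X + c.a.X) has moves --a--▸ q0
Bisimilarity quotient blocks:
  B0 = {p0, q0}
  B1 = {p1, q1}
p0 ∈ B0, q0 ∈ B0 → same block
Bisimilar ⇒ trace-equivalent.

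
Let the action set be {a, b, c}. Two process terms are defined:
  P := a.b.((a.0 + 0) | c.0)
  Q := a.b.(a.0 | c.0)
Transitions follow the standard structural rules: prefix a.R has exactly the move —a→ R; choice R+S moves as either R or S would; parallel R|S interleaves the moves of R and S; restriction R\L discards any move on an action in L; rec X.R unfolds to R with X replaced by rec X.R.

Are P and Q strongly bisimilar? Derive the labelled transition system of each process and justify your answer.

bisimilar

LTS(P): 6 reachable states
  u0 = a.b.((a.0 + 0) | c.0) :: —a→ u1
  u1 = b.((a.0 + 0) | c.0) :: —b→ u2
  u2 = (a.0 + 0) | c.0 :: —a→ u3, —c→ u4
  u3 = 0 | c.0 :: —c→ u5
  u4 = (a.0 + 0) | 0 :: —a→ u5
  u5 = 0 | 0 :: ∅
LTS(Q): 6 reachable states
  v0 = a.b.(a.0 | c.0) :: —a→ v1
  v1 = b.(a.0 | c.0) :: —b→ v2
  v2 = a.0 | c.0 :: —a→ v3, —c→ v4
  v3 = 0 | c.0 :: —c→ v5
  v4 = a.0 | 0 :: —a→ v5
  v5 = 0 | 0 :: ∅
Bisimilarity quotient blocks:
  B0 = {u0, v0}
  B1 = {u1, v1}
  B2 = {u2, v2}
  B3 = {u4, v4}
  B4 = {u5, v5}
  B5 = {u3, v3}
u0 ∈ B0, v0 ∈ B0 → same block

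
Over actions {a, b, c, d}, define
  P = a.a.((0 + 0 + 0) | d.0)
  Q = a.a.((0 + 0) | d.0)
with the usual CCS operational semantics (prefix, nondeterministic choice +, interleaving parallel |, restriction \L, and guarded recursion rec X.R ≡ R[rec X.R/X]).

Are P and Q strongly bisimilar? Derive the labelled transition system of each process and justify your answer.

YES

LTS(P): 4 reachable states
  p0 = a.a.((0 + 0 + 0) | d.0) has moves ··a··> p1
  p1 = a.((0 + 0 + 0) | d.0) has moves ··a··> p2
  p2 = (0 + 0 + 0) | d.0 has moves ··d··> p3
  p3 = (0 + 0 + 0) | 0 has moves ∅
LTS(Q): 4 reachable states
  q0 = a.a.((0 + 0) | d.0) has moves ··a··> q1
  q1 = a.((0 + 0) | d.0) has moves ··a··> q2
  q2 = (0 + 0) | d.0 has moves ··d··> q3
  q3 = (0 + 0) | 0 has moves ∅
Partition-refinement fixed point:
  B0 = {p0, q0}
  B1 = {p1, q1}
  B2 = {p2, q2}
  B3 = {p3, q3}
p0 ∈ B0, q0 ∈ B0 → same block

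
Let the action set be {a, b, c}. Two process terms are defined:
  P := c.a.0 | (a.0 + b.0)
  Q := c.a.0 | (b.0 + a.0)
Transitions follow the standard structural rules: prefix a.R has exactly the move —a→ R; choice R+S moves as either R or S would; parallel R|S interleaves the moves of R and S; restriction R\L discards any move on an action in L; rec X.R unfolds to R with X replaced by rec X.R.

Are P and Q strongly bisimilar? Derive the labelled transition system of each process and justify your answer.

Reachable graph of P (6 states):
  u0 = c.a.0 | (a.0 + b.0) has moves --a--▸ u1, --b--▸ u1, --c--▸ u2
  u1 = c.a.0 | 0 has moves --c--▸ u3
  u2 = a.0 | (a.0 + b.0) has moves --a--▸ u3, --a--▸ u4, --b--▸ u3
  u3 = a.0 | 0 has moves --a--▸ u5
  u4 = 0 | (a.0 + b.0) has moves --a--▸ u5, --b--▸ u5
  u5 = 0 | 0 has moves stopped
Reachable graph of Q (6 states):
  v0 = c.a.0 | (b.0 + a.0) has moves --a--▸ v1, --b--▸ v1, --c--▸ v2
  v1 = c.a.0 | 0 has moves --c--▸ v3
  v2 = a.0 | (b.0 + a.0) has moves --a--▸ v3, --a--▸ v4, --b--▸ v3
  v3 = a.0 | 0 has moves --a--▸ v5
  v4 = 0 | (b.0 + a.0) has moves --a--▸ v5, --b--▸ v5
  v5 = 0 | 0 has moves stopped
Coarsest stable partition (strong bisimilarity classes):
  B0 = {u0, v0}
  B1 = {u1, v1}
  B2 = {u3, v3}
  B3 = {u5, v5}
  B4 = {u2, v2}
  B5 = {u4, v4}
u0 ∈ B0, v0 ∈ B0 → same block

bisimilar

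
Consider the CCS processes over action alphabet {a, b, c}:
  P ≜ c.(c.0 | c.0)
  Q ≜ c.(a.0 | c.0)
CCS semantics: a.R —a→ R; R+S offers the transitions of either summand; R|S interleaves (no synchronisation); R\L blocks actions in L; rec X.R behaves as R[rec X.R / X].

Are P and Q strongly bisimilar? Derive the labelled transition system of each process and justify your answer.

not bisimilar

Reachable graph of P (5 states):
  u0 = c.(c.0 | c.0) → =c=> u1
  u1 = c.0 | c.0 → =c=> u2, =c=> u3
  u2 = 0 | c.0 → =c=> u4
  u3 = c.0 | 0 → =c=> u4
  u4 = 0 | 0 → deadlocked
Reachable graph of Q (5 states):
  v0 = c.(a.0 | c.0) → =c=> v1
  v1 = a.0 | c.0 → =a=> v2, =c=> v3
  v2 = 0 | c.0 → =c=> v4
  v3 = a.0 | 0 → =a=> v4
  v4 = 0 | 0 → deadlocked
Bisimilarity quotient blocks:
  B0 = {u0}
  B1 = {u1}
  B2 = {u2, u3, v2}
  B3 = {u4, v4}
  B4 = {v0}
  B5 = {v1}
  B6 = {v3}
u0 ∈ B0, v0 ∈ B4 → different blocks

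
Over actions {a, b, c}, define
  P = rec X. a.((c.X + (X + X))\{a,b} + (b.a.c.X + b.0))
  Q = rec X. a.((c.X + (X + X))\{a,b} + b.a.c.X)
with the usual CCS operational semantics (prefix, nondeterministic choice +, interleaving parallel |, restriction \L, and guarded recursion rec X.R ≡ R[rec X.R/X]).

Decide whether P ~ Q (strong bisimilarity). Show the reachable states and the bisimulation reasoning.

not bisimilar

Reachable graph of P (6 states):
  m0 = rec X. a.((c.X + (X + X))\{a,b} + (b.a.c.X + b.0)) | -a-> m1
  m1 = (c.(rec X. a.((c.X + (X + X))\{a,b} + (b.a.c.X + b.0))) + ((rec X. a.((c.X + (X + X))\{a,b} + (b.a.c.X + b.0))) + (rec X. a.((c.X + (X + X))\{a,b} + (b.a.c.X + b.0)))))\{a,b} + (b.a.c.(rec X. a.((c.X + (X + X))\{a,b} + (b.a.c.X + b.0))) + b.0) | -b-> m2, -b-> m3, -c-> m4
  m2 = 0 | ∅
  m3 = a.c.(rec X. a.((c.X + (X + X))\{a,b} + (b.a.c.X + b.0))) | -a-> m5
  m4 = (rec X. a.((c.X + (X + X))\{a,b} + (b.a.c.X + b.0)))\{a,b} | ∅
  m5 = c.(rec X. a.((c.X + (X + X))\{a,b} + (b.a.c.X + b.0))) | -c-> m0
Reachable graph of Q (5 states):
  n0 = rec X. a.((c.X + (X + X))\{a,b} + b.a.c.X) | -a-> n1
  n1 = (c.(rec X. a.((c.X + (X + X))\{a,b} + b.a.c.X)) + ((rec X. a.((c.X + (X + X))\{a,b} + b.a.c.X)) + (rec X. a.((c.X + (X + X))\{a,b} + b.a.c.X))))\{a,b} + b.a.c.(rec X. a.((c.X + (X + X))\{a,b} + b.a.c.X)) | -b-> n2, -c-> n3
  n2 = a.c.(rec X. a.((c.X + (X + X))\{a,b} + b.a.c.X)) | -a-> n4
  n3 = (rec X. a.((c.X + (X + X))\{a,b} + b.a.c.X))\{a,b} | ∅
  n4 = c.(rec X. a.((c.X + (X + X))\{a,b} + b.a.c.X)) | -c-> n0
Bisimilarity quotient blocks:
  B0 = {m0}
  B1 = {m1}
  B2 = {m2, m4, n3}
  B3 = {m3}
  B4 = {m5}
  B5 = {n0}
  B6 = {n1}
  B7 = {n2}
  B8 = {n4}
m0 ∈ B0, n0 ∈ B5 → different blocks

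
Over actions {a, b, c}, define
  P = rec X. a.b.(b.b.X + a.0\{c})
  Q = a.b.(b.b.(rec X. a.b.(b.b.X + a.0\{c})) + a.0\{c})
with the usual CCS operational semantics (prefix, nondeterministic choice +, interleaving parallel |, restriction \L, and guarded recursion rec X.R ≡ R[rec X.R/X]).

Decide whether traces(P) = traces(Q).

LTS(P): 5 reachable states
  s0 = rec X. a.b.(b.b.X + a.0\{c}) has moves ··a··> s1
  s1 = b.(b.b.(rec X. a.b.(b.b.X + a.0\{c})) + a.0\{c}) has moves ··b··> s2
  s2 = b.b.(rec X. a.b.(b.b.X + a.0\{c})) + a.0\{c} has moves ··a··> s3, ··b··> s4
  s3 = 0\{c} has moves stopped
  s4 = b.(rec X. a.b.(b.b.X + a.0\{c})) has moves ··b··> s0
LTS(Q): 6 reachable states
  t0 = a.b.(b.b.(rec X. a.b.(b.b.X + a.0\{c})) + a.0\{c}) has moves ··a··> t1
  t1 = b.(b.b.(rec X. a.b.(b.b.X + a.0\{c})) + a.0\{c}) has moves ··b··> t2
  t2 = b.b.(rec X. a.b.(b.b.X + a.0\{c})) + a.0\{c} has moves ··a··> t3, ··b··> t4
  t3 = 0\{c} has moves stopped
  t4 = b.(rec X. a.b.(b.b.X + a.0\{c})) has moves ··b··> t5
  t5 = rec X. a.b.(b.b.X + a.0\{c}) has moves ··a··> t1
Partition-refinement fixed point:
  B0 = {s0, t0, t5}
  B1 = {s1, t1}
  B2 = {s2, t2}
  B3 = {s4, t4}
  B4 = {s3, t3}
s0 ∈ B0, t0 ∈ B0 → same block
Bisimilar ⇒ trace-equivalent.

YES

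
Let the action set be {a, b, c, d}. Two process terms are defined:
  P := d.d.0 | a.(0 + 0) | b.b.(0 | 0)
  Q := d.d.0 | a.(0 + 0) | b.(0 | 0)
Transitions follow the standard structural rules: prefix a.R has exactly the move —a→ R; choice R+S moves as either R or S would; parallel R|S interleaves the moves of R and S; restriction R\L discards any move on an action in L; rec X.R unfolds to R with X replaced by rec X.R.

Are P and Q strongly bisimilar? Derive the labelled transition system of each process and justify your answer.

P ≁ Q

LTS(P): 18 reachable states
  s0 = d.d.0 | a.(0 + 0) | b.b.(0 | 0) :: --a--▸ s1, --b--▸ s2, --d--▸ s3
  s1 = d.d.0 | (0 + 0) | b.b.(0 | 0) :: --b--▸ s4, --d--▸ s5
  s2 = d.d.0 | a.(0 + 0) | b.(0 | 0) :: --a--▸ s4, --b--▸ s6, --d--▸ s7
  s3 = d.0 | a.(0 + 0) | b.b.(0 | 0) :: --a--▸ s5, --b--▸ s7, --d--▸ s8
  s4 = d.d.0 | (0 + 0) | b.(0 | 0) :: --b--▸ s9, --d--▸ s10
  s5 = d.0 | (0 + 0) | b.b.(0 | 0) :: --b--▸ s10, --d--▸ s11
  s6 = d.d.0 | a.(0 + 0) | (0 | 0) :: --a--▸ s9, --d--▸ s12
  s7 = d.0 | a.(0 + 0) | b.(0 | 0) :: --a--▸ s10, --b--▸ s12, --d--▸ s13
  s8 = 0 | a.(0 + 0) | b.b.(0 | 0) :: --a--▸ s11, --b--▸ s13
  s9 = d.d.0 | (0 + 0) | (0 | 0) :: --d--▸ s14
  s10 = d.0 | (0 + 0) | b.(0 | 0) :: --b--▸ s14, --d--▸ s15
  s11 = 0 | (0 + 0) | b.b.(0 | 0) :: --b--▸ s15
  s12 = d.0 | a.(0 + 0) | (0 | 0) :: --a--▸ s14, --d--▸ s16
  s13 = 0 | a.(0 + 0) | b.(0 | 0) :: --a--▸ s15, --b--▸ s16
  s14 = d.0 | (0 + 0) | (0 | 0) :: --d--▸ s17
  s15 = 0 | (0 + 0) | b.(0 | 0) :: --b--▸ s17
  s16 = 0 | a.(0 + 0) | (0 | 0) :: --a--▸ s17
  s17 = 0 | (0 + 0) | (0 | 0) :: ·
LTS(Q): 12 reachable states
  t0 = d.d.0 | a.(0 + 0) | b.(0 | 0) :: --a--▸ t1, --b--▸ t2, --d--▸ t3
  t1 = d.d.0 | (0 + 0) | b.(0 | 0) :: --b--▸ t4, --d--▸ t5
  t2 = d.d.0 | a.(0 + 0) | (0 | 0) :: --a--▸ t4, --d--▸ t6
  t3 = d.0 | a.(0 + 0) | b.(0 | 0) :: --a--▸ t5, --b--▸ t6, --d--▸ t7
  t4 = d.d.0 | (0 + 0) | (0 | 0) :: --d--▸ t8
  t5 = d.0 | (0 + 0) | b.(0 | 0) :: --b--▸ t8, --d--▸ t9
  t6 = d.0 | a.(0 + 0) | (0 | 0) :: --a--▸ t8, --d--▸ t10
  t7 = 0 | a.(0 + 0) | b.(0 | 0) :: --a--▸ t9, --b--▸ t10
  t8 = d.0 | (0 + 0) | (0 | 0) :: --d--▸ t11
  t9 = 0 | (0 + 0) | b.(0 | 0) :: --b--▸ t11
  t10 = 0 | a.(0 + 0) | (0 | 0) :: --a--▸ t11
  t11 = 0 | (0 + 0) | (0 | 0) :: ·
Partition-refinement fixed point:
  B0 = {s0}
  B1 = {s1}
  B2 = {s4, t1}
  B3 = {s9, t4}
  B4 = {s14, t8}
  B5 = {s17, t11}
  B6 = {s10, t5}
  B7 = {s15, t9}
  B8 = {s5}
  B9 = {s11}
  B10 = {s3}
  B11 = {s8}
  B12 = {s13, t7}
  B13 = {s16, t10}
  B14 = {s7, t3}
  B15 = {s12, t6}
  B16 = {s2, t0}
  B17 = {s6, t2}
s0 ∈ B0, t0 ∈ B16 → different blocks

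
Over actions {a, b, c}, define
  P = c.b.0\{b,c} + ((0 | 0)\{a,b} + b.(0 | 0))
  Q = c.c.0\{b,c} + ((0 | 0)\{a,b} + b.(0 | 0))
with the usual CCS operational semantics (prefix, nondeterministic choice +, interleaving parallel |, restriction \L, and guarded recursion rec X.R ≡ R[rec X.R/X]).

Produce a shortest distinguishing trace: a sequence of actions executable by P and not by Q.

P's transition system — 4 states:
  u0 = c.b.0\{b,c} + ((0 | 0)\{a,b} + b.(0 | 0)) → --b--▸ u1, --c--▸ u2
  u1 = 0 | 0 → deadlocked
  u2 = b.0\{b,c} → --b--▸ u3
  u3 = 0\{b,c} → deadlocked
Q's transition system — 4 states:
  v0 = c.c.0\{b,c} + ((0 | 0)\{a,b} + b.(0 | 0)) → --b--▸ v1, --c--▸ v2
  v1 = 0 | 0 → deadlocked
  v2 = c.0\{b,c} → --c--▸ v3
  v3 = 0\{b,c} → deadlocked
Trace ⟨cb⟩ through P, begin at {u0}:
  after c @ step 1: {u2}
  after b @ step 2: {u3}
  ✓ P
Trace ⟨cb⟩ through Q, begin at {v0}:
  after c @ step 1: {v2}
  after b @ step 2: ∅ (Q stuck)

cb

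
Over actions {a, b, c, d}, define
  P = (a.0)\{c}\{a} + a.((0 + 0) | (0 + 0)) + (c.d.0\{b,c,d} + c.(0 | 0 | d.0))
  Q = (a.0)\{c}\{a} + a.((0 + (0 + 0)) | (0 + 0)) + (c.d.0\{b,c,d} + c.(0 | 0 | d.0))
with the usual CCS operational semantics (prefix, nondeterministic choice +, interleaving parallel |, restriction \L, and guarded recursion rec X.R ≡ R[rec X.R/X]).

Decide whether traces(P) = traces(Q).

Reachable graph of P (6 states):
  m0 = (a.0)\{c}\{a} + a.((0 + 0) | (0 + 0)) + (c.d.0\{b,c,d} + c.(0 | 0 | d.0)) :: --a--▸ m1, --c--▸ m2, --c--▸ m3
  m1 = (0 + 0) | (0 + 0) :: deadlocked
  m2 = 0 | 0 | d.0 :: --d--▸ m4
  m3 = d.0\{b,c,d} :: --d--▸ m5
  m4 = 0 | 0 | 0 :: deadlocked
  m5 = 0\{b,c,d} :: deadlocked
Reachable graph of Q (6 states):
  n0 = (a.0)\{c}\{a} + a.((0 + (0 + 0)) | (0 + 0)) + (c.d.0\{b,c,d} + c.(0 | 0 | d.0)) :: --a--▸ n1, --c--▸ n2, --c--▸ n3
  n1 = (0 + (0 + 0)) | (0 + 0) :: deadlocked
  n2 = 0 | 0 | d.0 :: --d--▸ n4
  n3 = d.0\{b,c,d} :: --d--▸ n5
  n4 = 0 | 0 | 0 :: deadlocked
  n5 = 0\{b,c,d} :: deadlocked
Coarsest stable partition (strong bisimilarity classes):
  B0 = {m0, n0}
  B1 = {m2, m3, n2, n3}
  B2 = {m1, m4, m5, n1, n4, n5}
m0 ∈ B0, n0 ∈ B0 → same block
Bisimilar ⇒ trace-equivalent.

trace-equivalent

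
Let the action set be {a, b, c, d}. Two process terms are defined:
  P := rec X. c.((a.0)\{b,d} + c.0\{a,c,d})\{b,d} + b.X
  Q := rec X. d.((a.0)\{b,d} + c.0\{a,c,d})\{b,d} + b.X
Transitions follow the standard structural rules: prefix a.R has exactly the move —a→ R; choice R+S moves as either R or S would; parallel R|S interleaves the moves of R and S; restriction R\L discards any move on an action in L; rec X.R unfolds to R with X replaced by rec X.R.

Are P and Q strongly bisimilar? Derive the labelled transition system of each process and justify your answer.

LTS(P): 4 reachable states
  m0 = rec X. c.((a.0)\{b,d} + c.0\{a,c,d})\{b,d} + b.X :: =b=> m0, =c=> m1
  m1 = ((a.0)\{b,d} + c.0\{a,c,d})\{b,d} :: =a=> m2, =c=> m3
  m2 = 0\{b,d}\{b,d} :: deadlocked
  m3 = 0\{a,c,d}\{b,d} :: deadlocked
LTS(Q): 4 reachable states
  n0 = rec X. d.((a.0)\{b,d} + c.0\{a,c,d})\{b,d} + b.X :: =b=> n0, =d=> n1
  n1 = ((a.0)\{b,d} + c.0\{a,c,d})\{b,d} :: =a=> n2, =c=> n3
  n2 = 0\{b,d}\{b,d} :: deadlocked
  n3 = 0\{a,c,d}\{b,d} :: deadlocked
Coarsest stable partition (strong bisimilarity classes):
  B0 = {m0}
  B1 = {m1, n1}
  B2 = {m2, m3, n2, n3}
  B3 = {n0}
m0 ∈ B0, n0 ∈ B3 → different blocks

P ≁ Q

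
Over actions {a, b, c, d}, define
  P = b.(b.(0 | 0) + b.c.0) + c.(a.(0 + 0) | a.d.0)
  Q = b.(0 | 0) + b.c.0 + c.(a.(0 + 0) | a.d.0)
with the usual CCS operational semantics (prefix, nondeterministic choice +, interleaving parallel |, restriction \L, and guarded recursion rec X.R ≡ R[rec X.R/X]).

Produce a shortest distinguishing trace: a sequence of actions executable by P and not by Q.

bb

Reachable graph of P (11 states):
  s0 = b.(b.(0 | 0) + b.c.0) + c.(a.(0 + 0) | a.d.0) :: =b=> s1, =c=> s2
  s1 = b.(0 | 0) + b.c.0 :: =b=> s3, =b=> s4
  s2 = a.(0 + 0) | a.d.0 :: =a=> s5, =a=> s6
  s3 = 0 | 0 :: deadlocked
  s4 = c.0 :: =c=> s7
  s5 = (0 + 0) | a.d.0 :: =a=> s8
  s6 = a.(0 + 0) | d.0 :: =a=> s8, =d=> s9
  s7 = 0 :: deadlocked
  s8 = (0 + 0) | d.0 :: =d=> s10
  s9 = a.(0 + 0) | 0 :: =a=> s10
  s10 = (0 + 0) | 0 :: deadlocked
Reachable graph of Q (10 states):
  t0 = b.(0 | 0) + b.c.0 + c.(a.(0 + 0) | a.d.0) :: =b=> t1, =b=> t2, =c=> t3
  t1 = 0 | 0 :: deadlocked
  t2 = c.0 :: =c=> t4
  t3 = a.(0 + 0) | a.d.0 :: =a=> t5, =a=> t6
  t4 = 0 :: deadlocked
  t5 = (0 + 0) | a.d.0 :: =a=> t7
  t6 = a.(0 + 0) | d.0 :: =a=> t7, =d=> t8
  t7 = (0 + 0) | d.0 :: =d=> t9
  t8 = a.(0 + 0) | 0 :: =a=> t9
  t9 = (0 + 0) | 0 :: deadlocked
Run σ = ⟨bb⟩ on P: start {s0}
  [1] b ⇒ {s1}
  [2] b ⇒ {s3, s4}
  — P admits the full trace.
Run σ = ⟨bb⟩ on Q: start {t0}
  [1] b ⇒ {t1, t2}
  [2] b ⇒ no successor for Q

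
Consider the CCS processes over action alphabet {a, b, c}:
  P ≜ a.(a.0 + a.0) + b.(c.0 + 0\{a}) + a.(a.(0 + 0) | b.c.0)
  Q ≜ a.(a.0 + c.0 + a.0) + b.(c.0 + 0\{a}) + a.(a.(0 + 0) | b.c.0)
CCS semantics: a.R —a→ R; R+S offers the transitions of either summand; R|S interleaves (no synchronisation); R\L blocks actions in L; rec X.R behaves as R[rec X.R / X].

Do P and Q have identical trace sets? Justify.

NO — witness ⟨ac⟩

LTS(P): 10 reachable states
  s0 = a.(a.0 + a.0) + b.(c.0 + 0\{a}) + a.(a.(0 + 0) | b.c.0) has moves -a-> s1, -a-> s2, -b-> s3
  s1 = a.(0 + 0) | b.c.0 has moves -a-> s4, -b-> s5
  s2 = a.0 + a.0 has moves -a-> s6
  s3 = c.0 + 0\{a} has moves -c-> s6
  s4 = (0 + 0) | b.c.0 has moves -b-> s7
  s5 = a.(0 + 0) | c.0 has moves -a-> s7, -c-> s8
  s6 = 0 has moves ·
  s7 = (0 + 0) | c.0 has moves -c-> s9
  s8 = a.(0 + 0) | 0 has moves -a-> s9
  s9 = (0 + 0) | 0 has moves ·
LTS(Q): 10 reachable states
  t0 = a.(a.0 + c.0 + a.0) + b.(c.0 + 0\{a}) + a.(a.(0 + 0) | b.c.0) has moves -a-> t1, -a-> t2, -b-> t3
  t1 = a.(0 + 0) | b.c.0 has moves -a-> t4, -b-> t5
  t2 = a.0 + c.0 + a.0 has moves -a-> t6, -c-> t6
  t3 = c.0 + 0\{a} has moves -c-> t6
  t4 = (0 + 0) | b.c.0 has moves -b-> t7
  t5 = a.(0 + 0) | c.0 has moves -a-> t7, -c-> t8
  t6 = 0 has moves ·
  t7 = (0 + 0) | c.0 has moves -c-> t9
  t8 = a.(0 + 0) | 0 has moves -a-> t9
  t9 = (0 + 0) | 0 has moves ·
Executing ac from Q (initial set {t0}):
  after a @ step 1: {t1, t2}
  after c @ step 2: {t6}
  — Q admits the full trace.
Executing ac from P (initial set {s0}):
  after a @ step 1: {s1, s2}
  after c @ step 2: no successor for P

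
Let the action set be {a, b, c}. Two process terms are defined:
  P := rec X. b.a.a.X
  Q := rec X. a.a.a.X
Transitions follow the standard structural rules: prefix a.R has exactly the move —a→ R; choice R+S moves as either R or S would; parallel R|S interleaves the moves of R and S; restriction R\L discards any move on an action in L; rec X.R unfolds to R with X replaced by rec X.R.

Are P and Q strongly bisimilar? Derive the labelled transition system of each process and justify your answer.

Reachable graph of P (3 states):
  m0 = rec X. b.a.a.X has moves -b-> m1
  m1 = a.a.(rec X. b.a.a.X) has moves -a-> m2
  m2 = a.(rec X. b.a.a.X) has moves -a-> m0
Reachable graph of Q (3 states):
  n0 = rec X. a.a.a.X has moves -a-> n1
  n1 = a.a.(rec X. a.a.a.X) has moves -a-> n2
  n2 = a.(rec X. a.a.a.X) has moves -a-> n0
Partition-refinement fixed point:
  B0 = {m0}
  B1 = {m1}
  B2 = {m2}
  B3 = {n0, n1, n2}
m0 ∈ B0, n0 ∈ B3 → different blocks

not bisimilar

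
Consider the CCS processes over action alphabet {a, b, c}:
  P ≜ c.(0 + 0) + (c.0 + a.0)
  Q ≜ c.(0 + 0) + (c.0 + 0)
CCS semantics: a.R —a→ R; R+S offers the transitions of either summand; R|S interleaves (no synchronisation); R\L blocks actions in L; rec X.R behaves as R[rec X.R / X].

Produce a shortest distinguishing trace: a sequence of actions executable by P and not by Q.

a

Reachable graph of P (3 states):
  m0 = c.(0 + 0) + (c.0 + a.0) has moves ··a··> m1, ··c··> m1, ··c··> m2
  m1 = 0 has moves ·
  m2 = 0 + 0 has moves ·
Reachable graph of Q (3 states):
  n0 = c.(0 + 0) + (c.0 + 0) has moves ··c··> n1, ··c··> n2
  n1 = 0 has moves ·
  n2 = 0 + 0 has moves ·
Trace ⟨a⟩ through P, begin at {m0}:
  after a @ step 1: {m1}
  ✓ P
Trace ⟨a⟩ through Q, begin at {n0}:
  after a @ step 1: ∅ (Q stuck)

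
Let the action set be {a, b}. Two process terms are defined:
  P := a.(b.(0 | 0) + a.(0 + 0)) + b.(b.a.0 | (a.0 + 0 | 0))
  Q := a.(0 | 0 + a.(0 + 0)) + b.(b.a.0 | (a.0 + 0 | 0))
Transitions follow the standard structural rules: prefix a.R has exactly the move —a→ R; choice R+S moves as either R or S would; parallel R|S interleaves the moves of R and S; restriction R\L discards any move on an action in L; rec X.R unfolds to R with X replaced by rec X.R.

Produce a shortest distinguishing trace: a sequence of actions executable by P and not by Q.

ab

Reachable graph of P (9 states):
  m0 = a.(b.(0 | 0) + a.(0 + 0)) + b.(b.a.0 | (a.0 + 0 | 0)) has moves -a-> m1, -b-> m2
  m1 = b.(0 | 0) + a.(0 + 0) has moves -a-> m3, -b-> m4
  m2 = b.a.0 | (a.0 + 0 | 0) has moves -a-> m5, -b-> m6
  m3 = 0 + 0 has moves ·
  m4 = 0 | 0 has moves ·
  m5 = b.a.0 | 0 has moves -b-> m7
  m6 = a.0 | (a.0 + 0 | 0) has moves -a-> m7, -a-> m8
  m7 = a.0 | 0 has moves -a-> m4
  m8 = 0 | (a.0 + 0 | 0) has moves -a-> m4
Reachable graph of Q (9 states):
  n0 = a.(0 | 0 + a.(0 + 0)) + b.(b.a.0 | (a.0 + 0 | 0)) has moves -a-> n1, -b-> n2
  n1 = 0 | 0 + a.(0 + 0) has moves -a-> n3
  n2 = b.a.0 | (a.0 + 0 | 0) has moves -a-> n4, -b-> n5
  n3 = 0 + 0 has moves ·
  n4 = b.a.0 | 0 has moves -b-> n6
  n5 = a.0 | (a.0 + 0 | 0) has moves -a-> n6, -a-> n7
  n6 = a.0 | 0 has moves -a-> n8
  n7 = 0 | (a.0 + 0 | 0) has moves -a-> n8
  n8 = 0 | 0 has moves ·
Executing ab from P (initial set {m0}):
  after a @ step 1: {m1}
  after b @ step 2: {m4}
  ✓ P
Executing ab from Q (initial set {n0}):
  after a @ step 1: {n1}
  after b @ step 2: ∅  — Q cannot continue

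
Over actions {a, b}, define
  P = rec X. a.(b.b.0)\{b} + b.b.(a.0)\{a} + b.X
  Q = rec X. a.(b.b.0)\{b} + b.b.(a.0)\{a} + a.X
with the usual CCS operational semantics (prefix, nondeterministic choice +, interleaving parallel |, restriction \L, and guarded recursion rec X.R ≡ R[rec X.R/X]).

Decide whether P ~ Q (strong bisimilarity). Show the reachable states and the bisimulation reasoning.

not bisimilar

LTS(P): 4 reachable states
  s0 = rec X. a.(b.b.0)\{b} + b.b.(a.0)\{a} + b.X → -a-> s1, -b-> s0, -b-> s2
  s1 = (b.b.0)\{b} → stopped
  s2 = b.(a.0)\{a} → -b-> s3
  s3 = (a.0)\{a} → stopped
LTS(Q): 4 reachable states
  t0 = rec X. a.(b.b.0)\{b} + b.b.(a.0)\{a} + a.X → -a-> t0, -a-> t1, -b-> t2
  t1 = (b.b.0)\{b} → stopped
  t2 = b.(a.0)\{a} → -b-> t3
  t3 = (a.0)\{a} → stopped
Bisimilarity quotient blocks:
  B0 = {s0}
  B1 = {s2, t2}
  B2 = {s1, s3, t1, t3}
  B3 = {t0}
s0 ∈ B0, t0 ∈ B3 → different blocks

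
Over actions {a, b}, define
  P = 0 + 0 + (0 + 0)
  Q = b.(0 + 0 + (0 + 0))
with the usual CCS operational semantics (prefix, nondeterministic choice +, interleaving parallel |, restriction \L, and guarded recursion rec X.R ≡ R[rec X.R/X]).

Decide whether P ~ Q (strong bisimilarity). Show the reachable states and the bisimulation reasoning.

LTS(P): 1 reachable states
  u0 = 0 + 0 + (0 + 0) | (no moves)
LTS(Q): 2 reachable states
  v0 = b.(0 + 0 + (0 + 0)) | —b→ v1
  v1 = 0 + 0 + (0 + 0) | (no moves)
Partition-refinement fixed point:
  B0 = {u0, v1}
  B1 = {v0}
u0 ∈ B0, v0 ∈ B1 → different blocks

not bisimilar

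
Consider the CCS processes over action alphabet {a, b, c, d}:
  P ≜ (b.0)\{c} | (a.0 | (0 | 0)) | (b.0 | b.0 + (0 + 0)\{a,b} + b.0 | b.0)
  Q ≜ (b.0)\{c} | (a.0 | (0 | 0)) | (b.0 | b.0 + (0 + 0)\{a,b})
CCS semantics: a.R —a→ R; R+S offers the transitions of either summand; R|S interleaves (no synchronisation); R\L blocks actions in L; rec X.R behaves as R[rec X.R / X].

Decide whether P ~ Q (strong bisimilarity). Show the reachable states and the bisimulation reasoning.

bisimilar

Reachable graph of P (16 states):
  u0 = (b.0)\{c} | (a.0 | (0 | 0)) | (b.0 | b.0 + (0 + 0)\{a,b} + b.0 | b.0) ⊢ --a--▸ u1, --b--▸ u2, --b--▸ u3, --b--▸ u4
  u1 = (b.0)\{c} | (0 | (0 | 0)) | (b.0 | b.0 + (0 + 0)\{a,b} + b.0 | b.0) ⊢ --b--▸ u5, --b--▸ u6, --b--▸ u7
  u2 = (b.0)\{c} | (a.0 | (0 | 0)) | (0 | b.0) ⊢ --a--▸ u5, --b--▸ u8, --b--▸ u9
  u3 = (b.0)\{c} | (a.0 | (0 | 0)) | (b.0 | 0) ⊢ --a--▸ u6, --b--▸ u10, --b--▸ u8
  u4 = 0\{c} | (a.0 | (0 | 0)) | (b.0 | b.0 + (0 + 0)\{a,b} + b.0 | b.0) ⊢ --a--▸ u7, --b--▸ u10, --b--▸ u9
  u5 = (b.0)\{c} | (0 | (0 | 0)) | (0 | b.0) ⊢ --b--▸ u11, --b--▸ u12
  u6 = (b.0)\{c} | (0 | (0 | 0)) | (b.0 | 0) ⊢ --b--▸ u11, --b--▸ u13
  u7 = 0\{c} | (0 | (0 | 0)) | (b.0 | b.0 + (0 + 0)\{a,b} + b.0 | b.0) ⊢ --b--▸ u12, --b--▸ u13
  u8 = (b.0)\{c} | (a.0 | (0 | 0)) | (0 | 0) ⊢ --a--▸ u11, --b--▸ u14
  u9 = 0\{c} | (a.0 | (0 | 0)) | (0 | b.0) ⊢ --a--▸ u12, --b--▸ u14
  u10 = 0\{c} | (a.0 | (0 | 0)) | (b.0 | 0) ⊢ --a--▸ u13, --b--▸ u14
  u11 = (b.0)\{c} | (0 | (0 | 0)) | (0 | 0) ⊢ --b--▸ u15
  u12 = 0\{c} | (0 | (0 | 0)) | (0 | b.0) ⊢ --b--▸ u15
  u13 = 0\{c} | (0 | (0 | 0)) | (b.0 | 0) ⊢ --b--▸ u15
  u14 = 0\{c} | (a.0 | (0 | 0)) | (0 | 0) ⊢ --a--▸ u15
  u15 = 0\{c} | (0 | (0 | 0)) | (0 | 0) ⊢ ∅
Reachable graph of Q (16 states):
  v0 = (b.0)\{c} | (a.0 | (0 | 0)) | (b.0 | b.0 + (0 + 0)\{a,b}) ⊢ --a--▸ v1, --b--▸ v2, --b--▸ v3, --b--▸ v4
  v1 = (b.0)\{c} | (0 | (0 | 0)) | (b.0 | b.0 + (0 + 0)\{a,b}) ⊢ --b--▸ v5, --b--▸ v6, --b--▸ v7
  v2 = (b.0)\{c} | (a.0 | (0 | 0)) | (0 | b.0) ⊢ --a--▸ v5, --b--▸ v8, --b--▸ v9
  v3 = (b.0)\{c} | (a.0 | (0 | 0)) | (b.0 | 0) ⊢ --a--▸ v6, --b--▸ v10, --b--▸ v8
  v4 = 0\{c} | (a.0 | (0 | 0)) | (b.0 | b.0 + (0 + 0)\{a,b}) ⊢ --a--▸ v7, --b--▸ v10, --b--▸ v9
  v5 = (b.0)\{c} | (0 | (0 | 0)) | (0 | b.0) ⊢ --b--▸ v11, --b--▸ v12
  v6 = (b.0)\{c} | (0 | (0 | 0)) | (b.0 | 0) ⊢ --b--▸ v11, --b--▸ v13
  v7 = 0\{c} | (0 | (0 | 0)) | (b.0 | b.0 + (0 + 0)\{a,b}) ⊢ --b--▸ v12, --b--▸ v13
  v8 = (b.0)\{c} | (a.0 | (0 | 0)) | (0 | 0) ⊢ --a--▸ v11, --b--▸ v14
  v9 = 0\{c} | (a.0 | (0 | 0)) | (0 | b.0) ⊢ --a--▸ v12, --b--▸ v14
  v10 = 0\{c} | (a.0 | (0 | 0)) | (b.0 | 0) ⊢ --a--▸ v13, --b--▸ v14
  v11 = (b.0)\{c} | (0 | (0 | 0)) | (0 | 0) ⊢ --b--▸ v15
  v12 = 0\{c} | (0 | (0 | 0)) | (0 | b.0) ⊢ --b--▸ v15
  v13 = 0\{c} | (0 | (0 | 0)) | (b.0 | 0) ⊢ --b--▸ v15
  v14 = 0\{c} | (a.0 | (0 | 0)) | (0 | 0) ⊢ --a--▸ v15
  v15 = 0\{c} | (0 | (0 | 0)) | (0 | 0) ⊢ ∅
Coarsest stable partition (strong bisimilarity classes):
  B0 = {u0, v0}
  B1 = {u1, v1}
  B2 = {u5, u6, u7, v5, v6, v7}
  B3 = {u11, u12, u13, v11, v12, v13}
  B4 = {u15, v15}
  B5 = {u2, u3, u4, v2, v3, v4}
  B6 = {u10, u8, u9, v10, v8, v9}
  B7 = {u14, v14}
u0 ∈ B0, v0 ∈ B0 → same block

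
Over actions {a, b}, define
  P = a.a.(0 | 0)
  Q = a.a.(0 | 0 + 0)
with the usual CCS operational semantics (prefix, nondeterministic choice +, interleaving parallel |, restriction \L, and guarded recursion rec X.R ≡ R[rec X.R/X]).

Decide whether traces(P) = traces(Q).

Reachable graph of P (3 states):
  s0 = a.a.(0 | 0) | ··a··> s1
  s1 = a.(0 | 0) | ··a··> s2
  s2 = 0 | 0 | (no moves)
Reachable graph of Q (3 states):
  t0 = a.a.(0 | 0 + 0) | ··a··> t1
  t1 = a.(0 | 0 + 0) | ··a··> t2
  t2 = 0 | 0 + 0 | (no moves)
Partition-refinement fixed point:
  B0 = {s0, t0}
  B1 = {s1, t1}
  B2 = {s2, t2}
s0 ∈ B0, t0 ∈ B0 → same block
Bisimilar ⇒ trace-equivalent.

trace-equivalent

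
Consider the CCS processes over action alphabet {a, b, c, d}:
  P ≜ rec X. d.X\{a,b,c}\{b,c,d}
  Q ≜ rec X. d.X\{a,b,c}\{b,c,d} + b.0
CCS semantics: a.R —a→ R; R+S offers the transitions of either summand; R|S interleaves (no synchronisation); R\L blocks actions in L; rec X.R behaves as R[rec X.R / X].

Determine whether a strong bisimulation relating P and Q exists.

not bisimilar

LTS(P): 2 reachable states
  p0 = rec X. d.X\{a,b,c}\{b,c,d} → -d-> p1
  p1 = (rec X. d.X\{a,b,c}\{b,c,d})\{a,b,c}\{b,c,d} → stopped
LTS(Q): 3 reachable states
  q0 = rec X. d.X\{a,b,c}\{b,c,d} + b.0 → -b-> q1, -d-> q2
  q1 = 0 → stopped
  q2 = (rec X. d.X\{a,b,c}\{b,c,d} + b.0)\{a,b,c}\{b,c,d} → stopped
Partition-refinement fixed point:
  B0 = {p0}
  B1 = {p1, q1, q2}
  B2 = {q0}
p0 ∈ B0, q0 ∈ B2 → different blocks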